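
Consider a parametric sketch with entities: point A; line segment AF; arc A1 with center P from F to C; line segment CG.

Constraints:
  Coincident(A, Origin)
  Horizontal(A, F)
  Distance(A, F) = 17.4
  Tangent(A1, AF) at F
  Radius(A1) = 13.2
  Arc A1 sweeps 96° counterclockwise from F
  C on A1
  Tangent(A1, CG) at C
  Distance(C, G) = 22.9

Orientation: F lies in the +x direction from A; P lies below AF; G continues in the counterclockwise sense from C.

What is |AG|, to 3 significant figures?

37.9

A is at the origin; A and F share the same y with |AF| = 17.4 and F on the +x side, so F = (17.4, 0.00). A1 meets AF tangentially, so PF is at right angles to AF, so P = F + (0, -13.2) = (17.4, -13.2). On A1, F sits at bearing 90° from P; a 96° counterclockwise sweep puts C at bearing 186°, so C = P + 13.2·(cos 186°, sin 186°) = (4.27, -14.6). The tangent condition forces PC to be normal to CG, so CG runs along (−sin 186°, cos 186°); with |CG| = 22.9, G = (6.67, -37.4). Then |AG| = |G − A| = 37.9.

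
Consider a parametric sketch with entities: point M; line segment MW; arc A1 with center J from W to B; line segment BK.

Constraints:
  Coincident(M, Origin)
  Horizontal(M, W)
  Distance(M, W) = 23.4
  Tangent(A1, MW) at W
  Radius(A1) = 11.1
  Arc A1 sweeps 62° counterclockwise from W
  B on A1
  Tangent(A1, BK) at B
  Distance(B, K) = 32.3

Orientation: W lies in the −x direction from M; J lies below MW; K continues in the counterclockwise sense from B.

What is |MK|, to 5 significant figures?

59.355

M is at the origin; M and W share the same y with |MW| = 23.4 and W on the −x side, so W = (-23.400, 0.0000). The tangent condition forces JW to be normal to MW, so J = W + (0, -11.1) = (-23.400, -11.100). On A1, W sits at bearing 90° from J; a 62° counterclockwise sweep puts B at bearing 152°, so B = J + 11.1·(cos 152°, sin 152°) = (-33.201, -5.8889). A1 meets BK tangentially, so JB is at right angles to BK, so BK runs along (−sin 152°, cos 152°); with |BK| = 32.3, K = (-48.365, -34.408). Then |MK| = |K − M| = 59.355.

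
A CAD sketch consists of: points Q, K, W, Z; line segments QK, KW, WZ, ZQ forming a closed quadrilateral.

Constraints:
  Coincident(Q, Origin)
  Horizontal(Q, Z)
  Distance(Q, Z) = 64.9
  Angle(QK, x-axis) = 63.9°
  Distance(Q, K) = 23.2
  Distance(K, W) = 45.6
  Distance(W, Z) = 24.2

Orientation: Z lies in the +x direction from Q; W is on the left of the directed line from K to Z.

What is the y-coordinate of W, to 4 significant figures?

22.42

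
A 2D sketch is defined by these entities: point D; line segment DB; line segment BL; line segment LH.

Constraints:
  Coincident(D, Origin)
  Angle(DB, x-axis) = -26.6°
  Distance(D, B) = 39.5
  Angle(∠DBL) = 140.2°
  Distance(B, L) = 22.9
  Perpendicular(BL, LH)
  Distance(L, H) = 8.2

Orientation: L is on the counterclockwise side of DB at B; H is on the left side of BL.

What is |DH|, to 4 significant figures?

55.92

D is at the origin; DB runs at -26.6° with length 39.5, so B = 39.5·(cos -26.6°, sin -26.6°) = (35.32, -17.69). ∠DBL = 140.2°, so BL runs at -26.6° + (180° − 140.2°) = 13.20° from the x-axis; with |BL| = 22.9, L = B + 22.9·(cos 13.20°, sin 13.20°) = (57.61, -12.46). BL is perpendicular to LH; with |LH| = 8.2 on the left of BL, H = L + 8.2·(-0.2284, 0.9736) = (55.74, -4.474). Then |DH| = |H − D| = 55.92.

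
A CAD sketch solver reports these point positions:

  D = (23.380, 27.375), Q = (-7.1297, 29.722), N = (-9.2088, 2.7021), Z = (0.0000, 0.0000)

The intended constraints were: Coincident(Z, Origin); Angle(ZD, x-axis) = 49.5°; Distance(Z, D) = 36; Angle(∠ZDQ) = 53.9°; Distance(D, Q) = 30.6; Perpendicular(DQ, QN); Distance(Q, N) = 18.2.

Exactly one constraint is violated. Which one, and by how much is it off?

Distance(Q, N) = 18.2 — off by 8.90.

Z = (0.00, 0.00) ✓; ZD at 49.50° ✓; |ZD| = 36.00 ✓; ∠ZDQ = 53.90° ✓; |DQ| = 30.60 ✓; ∠(DQ, QN) = 90.00° ✓; |QN| = 27.10 ✗.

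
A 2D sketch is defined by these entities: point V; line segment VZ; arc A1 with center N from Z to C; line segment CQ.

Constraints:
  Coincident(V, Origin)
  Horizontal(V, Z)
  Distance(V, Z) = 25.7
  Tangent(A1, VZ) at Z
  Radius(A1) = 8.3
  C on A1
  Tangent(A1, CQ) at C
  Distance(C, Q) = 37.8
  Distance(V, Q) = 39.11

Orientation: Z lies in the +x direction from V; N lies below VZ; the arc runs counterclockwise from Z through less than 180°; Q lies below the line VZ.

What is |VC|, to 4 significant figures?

18.80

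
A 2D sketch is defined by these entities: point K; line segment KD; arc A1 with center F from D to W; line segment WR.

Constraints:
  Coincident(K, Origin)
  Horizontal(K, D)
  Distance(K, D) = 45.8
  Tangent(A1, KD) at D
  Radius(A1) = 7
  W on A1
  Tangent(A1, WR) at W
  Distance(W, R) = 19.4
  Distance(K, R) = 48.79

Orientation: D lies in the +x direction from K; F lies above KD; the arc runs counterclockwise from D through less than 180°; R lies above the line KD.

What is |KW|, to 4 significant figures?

52.73

Checks: |FD| = 7.000 ✓; |FW| = 7.000 ✓; ∠(FW, WR) = 90.00° ✓; |WR| = 19.40 ✓; |KR| = 48.79 ✓.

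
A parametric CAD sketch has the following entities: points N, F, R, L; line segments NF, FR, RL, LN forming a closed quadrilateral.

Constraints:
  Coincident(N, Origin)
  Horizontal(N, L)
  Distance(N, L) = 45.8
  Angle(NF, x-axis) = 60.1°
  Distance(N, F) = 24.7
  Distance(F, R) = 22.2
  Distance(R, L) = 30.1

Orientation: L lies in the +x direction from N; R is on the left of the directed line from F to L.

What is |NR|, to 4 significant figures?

43.48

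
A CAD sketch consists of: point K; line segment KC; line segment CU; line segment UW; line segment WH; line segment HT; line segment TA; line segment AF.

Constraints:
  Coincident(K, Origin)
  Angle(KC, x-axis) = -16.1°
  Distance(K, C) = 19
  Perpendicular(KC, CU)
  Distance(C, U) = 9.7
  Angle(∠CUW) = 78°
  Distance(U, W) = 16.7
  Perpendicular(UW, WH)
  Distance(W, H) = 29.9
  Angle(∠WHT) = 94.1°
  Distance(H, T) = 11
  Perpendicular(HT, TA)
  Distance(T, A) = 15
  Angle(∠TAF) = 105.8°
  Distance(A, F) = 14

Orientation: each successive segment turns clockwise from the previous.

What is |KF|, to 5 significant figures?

6.0938

The perpendicularity gives TA at right angles to HT, so TA runs at -114.00°; with |TA| = 15.0, A = (18.865, 1.4757). ∠TAF = 105.8° gives AF at 171.80° from the x-axis; with |AF| = 14.0, F = (5.0077, 3.4725). Then |KF| = |F − K| = 6.0938.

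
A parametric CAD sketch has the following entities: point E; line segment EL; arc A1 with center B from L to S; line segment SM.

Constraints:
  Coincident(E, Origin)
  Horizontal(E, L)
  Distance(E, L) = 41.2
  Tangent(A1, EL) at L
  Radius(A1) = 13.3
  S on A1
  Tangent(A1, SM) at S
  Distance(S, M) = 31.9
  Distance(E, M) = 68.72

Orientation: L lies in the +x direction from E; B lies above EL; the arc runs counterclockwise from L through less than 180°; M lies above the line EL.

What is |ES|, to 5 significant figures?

56.409

Checks: |BS| = 13.30 ✓; ∠(BS, SM) = 90.00° ✓; |SM| = 31.90 ✓; |EM| = 68.72 ✓.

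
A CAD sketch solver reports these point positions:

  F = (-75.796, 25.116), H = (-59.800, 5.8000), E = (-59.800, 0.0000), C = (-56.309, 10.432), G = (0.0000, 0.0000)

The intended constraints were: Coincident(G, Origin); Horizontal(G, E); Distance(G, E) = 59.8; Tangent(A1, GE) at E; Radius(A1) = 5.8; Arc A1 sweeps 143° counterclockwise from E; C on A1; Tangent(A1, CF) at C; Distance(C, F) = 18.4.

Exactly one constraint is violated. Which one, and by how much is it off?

Distance(C, F) = 18.4 — off by 6.00.

G = (0.00, 0.00) ✓; G.y = 0.00, E.y = 0.00 ✓; |GE| = 59.80 ✓; ∠(HE, EG) = 90.00° ✓; |HE| = 5.800 ✓; bearing(H→C) − bearing(H→E) = 143.0° ✓; |HC| = 5.800 ✓; ∠(HC, CF) = 89.99° ✓; |CF| = 24.40 ✗.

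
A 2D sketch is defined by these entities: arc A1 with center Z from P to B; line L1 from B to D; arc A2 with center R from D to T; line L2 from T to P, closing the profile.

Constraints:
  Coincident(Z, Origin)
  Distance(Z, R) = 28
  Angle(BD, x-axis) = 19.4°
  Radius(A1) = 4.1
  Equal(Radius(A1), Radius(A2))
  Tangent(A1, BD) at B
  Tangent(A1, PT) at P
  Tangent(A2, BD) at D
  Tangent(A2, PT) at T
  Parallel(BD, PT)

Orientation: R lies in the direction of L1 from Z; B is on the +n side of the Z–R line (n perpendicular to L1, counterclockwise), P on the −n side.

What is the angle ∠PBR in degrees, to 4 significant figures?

81.67°

Z is at the origin and R lies 28.0 along u from Z, so R = 28.0·u = (26.41, 9.301). Tangency of A1 to both parallel lines with radius 4.1 puts B and P at Z ± 4.1·n: B = (-1.362, 3.867), P = (1.362, -3.867). Then cos ∠PBR = BP·BR / (|BP||BR|), giving 81.67°.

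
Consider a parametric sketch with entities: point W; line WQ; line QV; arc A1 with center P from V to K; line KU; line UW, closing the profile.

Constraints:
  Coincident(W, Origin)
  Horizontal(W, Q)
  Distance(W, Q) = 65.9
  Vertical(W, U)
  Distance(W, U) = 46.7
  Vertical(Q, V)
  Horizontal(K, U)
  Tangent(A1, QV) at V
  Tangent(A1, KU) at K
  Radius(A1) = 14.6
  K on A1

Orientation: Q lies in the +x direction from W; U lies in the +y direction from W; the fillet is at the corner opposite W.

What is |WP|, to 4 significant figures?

60.52

W is at the origin; WQ is horizontal with |WQ| = 65.9 and Q on the +x side, so Q = (65.90, 0.000). W and U share the same x with |WU| = 46.7 and U on the +y side, so U = (0.000, 46.70). The virtual corner opposite W is at (65.90, 46.70). A1 meets QV tangentially, so PV is at right angles to QV and tangency of A1 to KU means the radius PK is perpendicular to KU, with radius 14.6, so the center P sits 14.6 in from both sides at P = (51.30, 32.10). Then |WP| = |P − W| = 60.52.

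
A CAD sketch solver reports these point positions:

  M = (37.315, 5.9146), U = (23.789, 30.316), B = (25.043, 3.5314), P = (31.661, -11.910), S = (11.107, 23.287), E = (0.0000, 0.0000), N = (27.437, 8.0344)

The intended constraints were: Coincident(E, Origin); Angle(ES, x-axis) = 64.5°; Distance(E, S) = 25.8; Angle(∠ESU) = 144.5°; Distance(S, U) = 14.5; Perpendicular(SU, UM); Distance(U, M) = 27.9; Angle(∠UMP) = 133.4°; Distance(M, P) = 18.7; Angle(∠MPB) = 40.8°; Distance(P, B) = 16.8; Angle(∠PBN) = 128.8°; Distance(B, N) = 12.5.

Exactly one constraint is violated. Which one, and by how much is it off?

Distance(B, N) = 12.5 — off by 7.40.

E = (0.00, 0.00) ✓; ES at 64.50° ✓; |ES| = 25.80 ✓; ∠ESU = 144.5° ✓; |SU| = 14.50 ✓; ∠(SU, UM) = 90.00° ✓; |UM| = 27.90 ✓; ∠UMP = 133.4° ✓; |MP| = 18.70 ✓; ∠MPB = 40.80° ✓; |PB| = 16.80 ✓; ∠PBN = 128.8° ✓; |BN| = 5.100 ✗.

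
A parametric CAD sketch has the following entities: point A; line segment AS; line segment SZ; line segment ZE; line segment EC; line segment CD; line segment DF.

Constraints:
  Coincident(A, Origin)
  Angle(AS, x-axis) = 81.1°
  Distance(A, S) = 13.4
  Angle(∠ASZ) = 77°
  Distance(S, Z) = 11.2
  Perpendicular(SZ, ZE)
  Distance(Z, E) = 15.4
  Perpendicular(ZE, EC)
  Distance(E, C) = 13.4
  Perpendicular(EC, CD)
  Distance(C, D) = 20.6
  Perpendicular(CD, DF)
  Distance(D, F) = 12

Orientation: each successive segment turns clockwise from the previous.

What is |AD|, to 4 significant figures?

18.99

ZE is perpendicular to EC, so EC runs at 158.1°; with |EC| = 13.4, C = (-5.712, -0.2294). The perpendicularity gives CD at right angles to EC, so CD runs at 68.10°; with |CD| = 20.6, D = (1.971, 18.88). Then |AD| = |D − A| = 18.99.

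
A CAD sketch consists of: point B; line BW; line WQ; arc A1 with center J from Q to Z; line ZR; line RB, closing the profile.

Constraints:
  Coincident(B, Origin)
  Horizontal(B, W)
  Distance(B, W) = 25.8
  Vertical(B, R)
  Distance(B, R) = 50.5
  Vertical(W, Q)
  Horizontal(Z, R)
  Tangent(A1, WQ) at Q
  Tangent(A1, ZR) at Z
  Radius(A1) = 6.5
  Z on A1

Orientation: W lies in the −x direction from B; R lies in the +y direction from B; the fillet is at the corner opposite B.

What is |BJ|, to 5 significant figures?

48.047

B is at the origin; B and W share the same y with |BW| = 25.8 and W on the −x side, so W = (-25.800, 0.0000). B and R share the same x with |BR| = 50.5 and R on the +y side, so R = (0.0000, 50.500). The virtual corner opposite B is at (-25.800, 50.500). The tangent condition forces JQ to be normal to WQ and the tangent condition forces JZ to be normal to ZR, with radius 6.5, so the center J sits 6.5 in from both sides at J = (-19.300, 44.000). Then |BJ| = |J − B| = 48.047.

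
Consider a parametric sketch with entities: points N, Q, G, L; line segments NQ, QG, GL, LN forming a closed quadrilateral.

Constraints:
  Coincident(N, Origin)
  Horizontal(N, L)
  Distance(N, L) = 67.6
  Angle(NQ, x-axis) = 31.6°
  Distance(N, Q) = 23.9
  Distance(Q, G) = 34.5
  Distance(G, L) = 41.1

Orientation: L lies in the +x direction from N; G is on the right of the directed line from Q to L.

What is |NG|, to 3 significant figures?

37.5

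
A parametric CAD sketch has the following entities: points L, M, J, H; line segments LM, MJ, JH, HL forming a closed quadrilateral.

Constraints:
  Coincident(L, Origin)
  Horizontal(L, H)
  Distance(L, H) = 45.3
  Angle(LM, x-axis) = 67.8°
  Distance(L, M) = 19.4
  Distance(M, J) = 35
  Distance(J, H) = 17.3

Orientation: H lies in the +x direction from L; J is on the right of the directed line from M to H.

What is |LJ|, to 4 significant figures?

31.41

Checks: |MJ| = 35.00 ✓; |JH| = 17.30 ✓.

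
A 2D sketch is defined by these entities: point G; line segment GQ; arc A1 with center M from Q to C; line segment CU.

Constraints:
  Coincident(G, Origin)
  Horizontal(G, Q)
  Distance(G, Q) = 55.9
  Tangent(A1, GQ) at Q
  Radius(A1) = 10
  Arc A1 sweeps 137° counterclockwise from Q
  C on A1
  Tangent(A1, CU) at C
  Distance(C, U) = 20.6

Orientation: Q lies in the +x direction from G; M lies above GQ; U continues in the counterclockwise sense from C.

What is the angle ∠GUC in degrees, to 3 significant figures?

104°

On A1, Q sits at bearing -90° from M; a 137° counterclockwise sweep puts C at bearing 47°, so C = M + 10.0·(cos 47°, sin 47°) = (62.7, 17.3). The tangent condition forces MC to be normal to CU, so CU runs along (−sin 47°, cos 47°); with |CU| = 20.6, U = (47.7, 31.4). Then cos ∠GUC = UG·UC / (|UG||UC|), giving 104°.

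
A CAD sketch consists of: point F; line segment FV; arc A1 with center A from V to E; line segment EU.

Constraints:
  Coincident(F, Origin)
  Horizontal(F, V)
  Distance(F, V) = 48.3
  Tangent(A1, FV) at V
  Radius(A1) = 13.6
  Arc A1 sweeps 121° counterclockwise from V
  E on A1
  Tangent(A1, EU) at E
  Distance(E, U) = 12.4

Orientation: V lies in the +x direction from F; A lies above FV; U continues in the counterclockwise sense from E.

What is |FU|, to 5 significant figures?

62.011

F is at the origin; FV is horizontal with |FV| = 48.3 and V on the +x side, so V = (48.300, 0.0000). A1 meets FV tangentially, so AV is at right angles to FV, so A = V + (0, 13.6) = (48.300, 13.600). On A1, V sits at bearing -90° from A; a 121° counterclockwise sweep puts E at bearing 31°, so E = A + 13.6·(cos 31°, sin 31°) = (59.957, 20.605). Tangency of A1 to EU means the radius AE is perpendicular to EU, so EU runs along (−sin 31°, cos 31°); with |EU| = 12.4, U = (53.571, 31.233). Then |FU| = |U − F| = 62.011.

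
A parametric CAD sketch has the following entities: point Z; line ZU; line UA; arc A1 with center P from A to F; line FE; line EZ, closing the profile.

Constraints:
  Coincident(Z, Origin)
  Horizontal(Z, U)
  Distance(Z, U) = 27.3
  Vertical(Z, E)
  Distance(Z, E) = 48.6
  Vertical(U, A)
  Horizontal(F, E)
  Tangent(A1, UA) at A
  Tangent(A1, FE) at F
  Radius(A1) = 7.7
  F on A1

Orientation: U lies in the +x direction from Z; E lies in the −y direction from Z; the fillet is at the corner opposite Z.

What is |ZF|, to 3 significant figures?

52.4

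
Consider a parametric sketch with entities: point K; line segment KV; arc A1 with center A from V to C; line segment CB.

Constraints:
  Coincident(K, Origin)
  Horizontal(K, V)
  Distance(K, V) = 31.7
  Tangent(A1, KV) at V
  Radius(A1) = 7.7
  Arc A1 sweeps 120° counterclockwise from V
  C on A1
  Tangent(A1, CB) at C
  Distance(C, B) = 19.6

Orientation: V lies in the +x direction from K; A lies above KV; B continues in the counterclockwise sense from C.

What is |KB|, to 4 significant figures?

40.37

K is at the origin; K and V share the same y with |KV| = 31.7 and V on the +x side, so V = (31.70, 0.000). Tangency of A1 to KV means the radius AV is perpendicular to KV, so A = V + (0, 7.7) = (31.70, 7.700). On A1, V sits at bearing -90° from A; a 120° counterclockwise sweep puts C at bearing 30°, so C = A + 7.7·(cos 30°, sin 30°) = (38.37, 11.55). A1 meets CB tangentially, so AC is at right angles to CB, so CB runs along (−sin 30°, cos 30°); with |CB| = 19.6, B = (28.57, 28.52). Then |KB| = |B − K| = 40.37.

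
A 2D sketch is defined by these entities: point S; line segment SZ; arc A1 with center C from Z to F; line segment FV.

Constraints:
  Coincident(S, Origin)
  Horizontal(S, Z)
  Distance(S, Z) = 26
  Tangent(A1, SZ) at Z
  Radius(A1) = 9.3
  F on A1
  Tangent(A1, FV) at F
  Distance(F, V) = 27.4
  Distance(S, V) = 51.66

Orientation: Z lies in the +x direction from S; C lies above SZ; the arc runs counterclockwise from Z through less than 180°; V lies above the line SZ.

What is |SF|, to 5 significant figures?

36.344

Checks: |CF| = 9.300 ✓; ∠(CF, FV) = 90.00° ✓; |FV| = 27.40 ✓; |SV| = 51.66 ✓.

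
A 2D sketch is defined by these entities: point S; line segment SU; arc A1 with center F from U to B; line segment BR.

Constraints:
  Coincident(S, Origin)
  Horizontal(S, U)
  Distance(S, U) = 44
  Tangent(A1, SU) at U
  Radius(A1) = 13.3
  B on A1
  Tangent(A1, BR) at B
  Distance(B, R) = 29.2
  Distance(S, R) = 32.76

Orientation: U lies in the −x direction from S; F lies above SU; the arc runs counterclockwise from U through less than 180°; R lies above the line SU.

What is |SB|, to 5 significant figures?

33.782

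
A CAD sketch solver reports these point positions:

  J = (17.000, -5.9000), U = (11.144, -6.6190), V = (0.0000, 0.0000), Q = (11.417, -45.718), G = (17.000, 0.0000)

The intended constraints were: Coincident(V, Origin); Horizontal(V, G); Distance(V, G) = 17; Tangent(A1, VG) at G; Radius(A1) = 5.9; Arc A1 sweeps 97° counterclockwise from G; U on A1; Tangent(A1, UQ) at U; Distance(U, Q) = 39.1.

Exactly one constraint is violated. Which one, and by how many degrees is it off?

Tangent(A1, UQ) at U — off by 6.60°.

V = (0.00, 0.00) ✓; V.y = 0.00, G.y = 0.00 ✓; |VG| = 17.00 ✓; ∠(JG, GV) = 90.00° ✓; |JG| = 5.900 ✓; bearing(J→U) − bearing(J→G) = 97.00° ✓; |JU| = 5.900 ✓; ∠(JU, UQ) = 96.60° ✗; |UQ| = 39.10 ✓.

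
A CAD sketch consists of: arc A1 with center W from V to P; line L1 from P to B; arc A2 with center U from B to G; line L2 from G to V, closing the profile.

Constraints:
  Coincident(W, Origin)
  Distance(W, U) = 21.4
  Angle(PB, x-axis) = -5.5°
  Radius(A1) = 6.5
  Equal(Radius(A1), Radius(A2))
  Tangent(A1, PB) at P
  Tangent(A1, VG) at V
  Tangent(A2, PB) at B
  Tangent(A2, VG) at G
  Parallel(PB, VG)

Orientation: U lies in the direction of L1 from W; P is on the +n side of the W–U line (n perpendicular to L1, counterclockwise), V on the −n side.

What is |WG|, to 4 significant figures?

22.37

Tangency of A1 to both parallel lines with radius 6.5 puts P and V at W ± 6.5·n: P = (0.6230, 6.470), V = (-0.6230, -6.470). Equal radii place B and G the same way about U: B = U + 6.5·n = (21.92, 4.419), G = U − 6.5·n = (20.68, -8.521). Then |WG| = |G − W| = 22.37.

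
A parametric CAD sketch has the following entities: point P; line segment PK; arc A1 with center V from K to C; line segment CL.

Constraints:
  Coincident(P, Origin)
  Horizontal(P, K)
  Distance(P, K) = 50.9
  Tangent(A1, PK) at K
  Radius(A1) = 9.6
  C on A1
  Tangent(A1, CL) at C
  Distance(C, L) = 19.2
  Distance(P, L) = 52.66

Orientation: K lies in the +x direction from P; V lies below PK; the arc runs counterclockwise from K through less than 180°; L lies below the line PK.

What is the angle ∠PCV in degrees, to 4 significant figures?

159.3°

Checks: P = (0.00, 0.00) ✓; |VC| = 9.600 ✓; ∠(VC, CL) = 90.00° ✓; |CL| = 19.20 ✓; |PL| = 52.66 ✓.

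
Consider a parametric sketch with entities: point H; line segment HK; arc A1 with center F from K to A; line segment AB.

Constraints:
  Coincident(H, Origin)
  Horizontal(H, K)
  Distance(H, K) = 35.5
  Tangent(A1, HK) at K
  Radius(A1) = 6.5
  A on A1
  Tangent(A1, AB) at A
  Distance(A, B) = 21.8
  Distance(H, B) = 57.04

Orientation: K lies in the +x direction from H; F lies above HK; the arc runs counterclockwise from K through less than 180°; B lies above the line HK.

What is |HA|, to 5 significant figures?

41.000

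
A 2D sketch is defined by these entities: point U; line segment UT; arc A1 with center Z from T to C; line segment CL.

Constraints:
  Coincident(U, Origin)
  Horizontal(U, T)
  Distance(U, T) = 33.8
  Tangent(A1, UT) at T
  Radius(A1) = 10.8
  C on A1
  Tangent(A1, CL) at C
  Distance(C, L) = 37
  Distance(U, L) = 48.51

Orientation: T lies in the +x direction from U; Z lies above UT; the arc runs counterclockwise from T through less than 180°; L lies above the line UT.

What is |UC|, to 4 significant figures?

45.53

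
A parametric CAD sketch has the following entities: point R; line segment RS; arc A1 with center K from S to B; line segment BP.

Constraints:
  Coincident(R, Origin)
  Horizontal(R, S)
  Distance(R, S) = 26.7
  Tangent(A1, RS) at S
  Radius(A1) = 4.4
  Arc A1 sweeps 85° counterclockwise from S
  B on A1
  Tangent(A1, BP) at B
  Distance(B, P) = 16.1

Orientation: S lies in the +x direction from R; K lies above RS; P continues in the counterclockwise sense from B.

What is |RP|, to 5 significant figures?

38.178

On A1, S sits at bearing -90° from K; an 85° counterclockwise sweep puts B at bearing -5°, so B = K + 4.4·(cos -5°, sin -5°) = (31.083, 4.0165). A1 meets BP tangentially, so KB is at right angles to BP, so BP runs along (−sin -5°, cos -5°); with |BP| = 16.1, P = (32.486, 20.055). Then |RP| = |P − R| = 38.178.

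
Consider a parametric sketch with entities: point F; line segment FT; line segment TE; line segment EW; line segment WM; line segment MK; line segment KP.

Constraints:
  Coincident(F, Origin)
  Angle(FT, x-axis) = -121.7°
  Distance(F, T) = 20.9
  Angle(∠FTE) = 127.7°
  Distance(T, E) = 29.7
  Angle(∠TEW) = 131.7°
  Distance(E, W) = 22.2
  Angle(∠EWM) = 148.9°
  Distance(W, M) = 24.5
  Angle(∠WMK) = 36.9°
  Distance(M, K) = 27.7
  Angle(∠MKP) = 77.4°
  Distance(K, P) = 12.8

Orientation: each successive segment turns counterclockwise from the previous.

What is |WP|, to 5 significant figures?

5.7599

∠WMK = 36.9° gives MK at 153.10° from the x-axis; with |MK| = 27.7, K = (19.604, -36.788). ∠MKP = 77.4° gives KP at -104.30° from the x-axis; with |KP| = 12.8, P = (16.442, -49.191). Then |WP| = |P − W| = 5.7599.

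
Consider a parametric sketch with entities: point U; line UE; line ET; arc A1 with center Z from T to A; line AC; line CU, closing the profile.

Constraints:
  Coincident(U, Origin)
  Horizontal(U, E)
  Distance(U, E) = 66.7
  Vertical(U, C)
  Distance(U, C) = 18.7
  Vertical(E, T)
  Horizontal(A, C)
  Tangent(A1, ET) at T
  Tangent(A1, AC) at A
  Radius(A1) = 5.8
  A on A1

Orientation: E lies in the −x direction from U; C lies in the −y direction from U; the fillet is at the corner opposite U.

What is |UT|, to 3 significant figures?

67.9

U is at the origin; U and E share the same y with |UE| = 66.7 and E on the −x side, so E = (-66.7, 0.00). U and C share the same x with |UC| = 18.7 and C on the −y side, so C = (0.00, -18.7). The virtual corner opposite U is at (-66.7, -18.7). Since A1 is tangent to ET there, ZT ⟂ ET and A1 meets AC tangentially, so ZA is at right angles to AC, with radius 5.8, so the center Z sits 5.8 in from both sides at Z = (-60.9, -12.9). That places the tangent points at T = (-66.7, -12.9) on ET and A = (-60.9, -18.7) on AC. Then |UT| = |T − U| = 67.9.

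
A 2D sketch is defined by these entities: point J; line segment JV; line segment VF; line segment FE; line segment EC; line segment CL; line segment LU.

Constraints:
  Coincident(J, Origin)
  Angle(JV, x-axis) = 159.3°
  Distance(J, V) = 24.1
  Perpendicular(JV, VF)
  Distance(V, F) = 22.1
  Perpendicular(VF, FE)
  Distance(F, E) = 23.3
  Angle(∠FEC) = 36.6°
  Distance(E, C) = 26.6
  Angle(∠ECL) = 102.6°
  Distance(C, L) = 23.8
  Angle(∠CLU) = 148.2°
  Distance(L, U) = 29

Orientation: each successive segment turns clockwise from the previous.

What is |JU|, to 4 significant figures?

69.52

J is at the origin; JV runs at 159.3° with length 24.1, so V = (-22.54, 8.519). JV ⟂ VF, so VF runs at 69.30°; with |VF| = 22.1, F = (-14.73, 29.19). The perpendicularity gives FE at right angles to VF, so FE runs at -20.70°; with |FE| = 23.3, E = (7.063, 20.96). ∠FEC = 36.6° gives EC at -164.1° from the x-axis; with |EC| = 26.6, C = (-18.52, 13.67). ∠ECL = 102.6° gives CL at 118.5° from the x-axis; with |CL| = 23.8, L = (-29.88, 34.58). ∠CLU = 148.2° gives LU at 86.70° from the x-axis; with |LU| = 29.0, U = (-28.21, 63.54). Then |JU| = |U − J| = 69.52.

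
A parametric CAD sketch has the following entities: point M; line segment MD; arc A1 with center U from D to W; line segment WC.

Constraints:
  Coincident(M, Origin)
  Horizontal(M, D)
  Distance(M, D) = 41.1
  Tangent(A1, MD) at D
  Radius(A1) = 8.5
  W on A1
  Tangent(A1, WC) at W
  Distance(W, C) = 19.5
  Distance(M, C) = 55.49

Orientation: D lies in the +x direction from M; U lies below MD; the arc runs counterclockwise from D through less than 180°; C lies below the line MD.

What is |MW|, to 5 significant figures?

37.413

Checks: M = (0.00, 0.00) ✓; |UW| = 8.500 ✓; ∠(UW, WC) = 90.00° ✓; |WC| = 19.50 ✓; |MC| = 55.49 ✓.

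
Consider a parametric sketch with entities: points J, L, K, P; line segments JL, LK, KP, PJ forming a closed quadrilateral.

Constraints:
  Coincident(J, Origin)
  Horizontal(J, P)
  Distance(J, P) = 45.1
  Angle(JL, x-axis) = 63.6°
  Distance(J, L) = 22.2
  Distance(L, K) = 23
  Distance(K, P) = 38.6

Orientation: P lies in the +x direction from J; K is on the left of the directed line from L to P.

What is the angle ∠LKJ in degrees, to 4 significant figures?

11.95°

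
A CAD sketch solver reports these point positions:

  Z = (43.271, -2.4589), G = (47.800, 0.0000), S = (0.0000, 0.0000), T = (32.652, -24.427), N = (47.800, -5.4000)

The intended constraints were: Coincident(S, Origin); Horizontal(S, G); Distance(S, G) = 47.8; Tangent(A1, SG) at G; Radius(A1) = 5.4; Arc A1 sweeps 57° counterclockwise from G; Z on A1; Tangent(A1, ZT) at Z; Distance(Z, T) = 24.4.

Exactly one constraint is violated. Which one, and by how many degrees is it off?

Tangent(A1, ZT) at Z — off by 7.20°.

S = (0.00, 0.00) ✓; S.y = 0.00, G.y = 0.00 ✓; |SG| = 47.80 ✓; ∠(NG, GS) = 90.00° ✓; |NG| = 5.400 ✓; bearing(N→Z) − bearing(N→G) = 57.00° ✓; |NZ| = 5.400 ✓; ∠(NZ, ZT) = 82.80° ✗; |ZT| = 24.40 ✓.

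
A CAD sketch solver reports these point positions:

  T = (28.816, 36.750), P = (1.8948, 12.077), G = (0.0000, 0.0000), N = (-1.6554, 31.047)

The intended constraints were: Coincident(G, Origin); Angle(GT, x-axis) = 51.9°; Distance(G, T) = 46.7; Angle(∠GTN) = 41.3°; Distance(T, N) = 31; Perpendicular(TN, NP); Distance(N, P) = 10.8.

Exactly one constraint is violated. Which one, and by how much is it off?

Distance(N, P) = 10.8 — off by 8.50.

G = (0.00, 0.00) ✓; GT at 51.90° ✓; |GT| = 46.70 ✓; ∠GTN = 41.30° ✓; |TN| = 31.00 ✓; ∠(TN, NP) = 90.00° ✓; |NP| = 19.30 ✗.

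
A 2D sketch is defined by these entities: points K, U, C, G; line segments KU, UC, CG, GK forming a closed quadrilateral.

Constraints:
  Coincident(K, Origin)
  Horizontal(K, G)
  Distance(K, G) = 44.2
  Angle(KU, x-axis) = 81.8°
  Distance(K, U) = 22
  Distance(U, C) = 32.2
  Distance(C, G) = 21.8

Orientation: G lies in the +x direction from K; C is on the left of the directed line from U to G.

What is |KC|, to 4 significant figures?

40.50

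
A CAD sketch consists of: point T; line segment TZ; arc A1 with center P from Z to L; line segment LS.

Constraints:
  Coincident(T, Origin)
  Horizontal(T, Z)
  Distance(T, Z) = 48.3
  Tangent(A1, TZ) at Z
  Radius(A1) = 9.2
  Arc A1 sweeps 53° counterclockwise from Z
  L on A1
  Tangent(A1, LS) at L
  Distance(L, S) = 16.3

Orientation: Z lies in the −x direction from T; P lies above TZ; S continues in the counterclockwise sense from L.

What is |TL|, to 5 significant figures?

41.116

T is at the origin; T and Z share the same y with |TZ| = 48.3 and Z on the −x side, so Z = (-48.300, 0.0000). A1 meets TZ tangentially, so PZ is at right angles to TZ, so P = Z + (0, 9.2) = (-48.300, 9.2000). On A1, Z sits at bearing -90° from P; a 53° counterclockwise sweep puts L at bearing -37°, so L = P + 9.2·(cos -37°, sin -37°) = (-40.953, 3.6633). Then |TL| = |L − T| = 41.116.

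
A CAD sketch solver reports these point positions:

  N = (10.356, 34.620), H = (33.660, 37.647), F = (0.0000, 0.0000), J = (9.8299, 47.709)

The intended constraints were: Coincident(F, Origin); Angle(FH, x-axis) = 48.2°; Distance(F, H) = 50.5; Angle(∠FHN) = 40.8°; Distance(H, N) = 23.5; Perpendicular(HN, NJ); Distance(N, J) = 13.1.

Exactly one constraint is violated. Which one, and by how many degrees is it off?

Perpendicular(HN, NJ) — off by 5.10°.

F = (0.00, 0.00) ✓; FH at 48.20° ✓; |FH| = 50.50 ✓; ∠FHN = 40.80° ✓; |HN| = 23.50 ✓; ∠(HN, NJ) = 95.10° ✗; |NJ| = 13.10 ✓.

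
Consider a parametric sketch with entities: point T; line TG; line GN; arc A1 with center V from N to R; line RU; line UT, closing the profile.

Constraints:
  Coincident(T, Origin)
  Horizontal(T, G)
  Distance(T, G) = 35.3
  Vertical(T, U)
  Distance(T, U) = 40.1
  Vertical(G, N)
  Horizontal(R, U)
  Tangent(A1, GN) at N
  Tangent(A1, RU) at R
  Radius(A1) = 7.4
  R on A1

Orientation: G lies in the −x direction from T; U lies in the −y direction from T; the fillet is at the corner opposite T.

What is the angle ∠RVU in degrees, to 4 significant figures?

75.15°

T is at the origin; T and G share the same y with |TG| = 35.3 and G on the −x side, so G = (-35.30, 0.000). TU is vertical with |TU| = 40.1 and U on the −y side, so U = (0.000, -40.10). The virtual corner opposite T is at (-35.30, -40.10). A1 meets GN tangentially, so VN is at right angles to GN and tangency of A1 to RU means the radius VR is perpendicular to RU, with radius 7.4, so the center V sits 7.4 in from both sides at V = (-27.90, -32.70). That places the tangent points at N = (-35.30, -32.70) on GN and R = (-27.90, -40.10) on RU. Then cos ∠RVU = VR·VU / (|VR||VU|), giving 75.15°.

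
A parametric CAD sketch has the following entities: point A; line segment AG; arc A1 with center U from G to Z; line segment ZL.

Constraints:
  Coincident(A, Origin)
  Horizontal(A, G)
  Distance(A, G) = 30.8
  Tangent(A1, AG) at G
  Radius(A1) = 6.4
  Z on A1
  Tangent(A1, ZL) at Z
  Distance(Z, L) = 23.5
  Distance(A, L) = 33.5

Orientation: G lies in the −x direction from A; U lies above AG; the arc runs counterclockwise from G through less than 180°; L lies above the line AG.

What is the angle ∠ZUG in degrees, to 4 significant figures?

76.01°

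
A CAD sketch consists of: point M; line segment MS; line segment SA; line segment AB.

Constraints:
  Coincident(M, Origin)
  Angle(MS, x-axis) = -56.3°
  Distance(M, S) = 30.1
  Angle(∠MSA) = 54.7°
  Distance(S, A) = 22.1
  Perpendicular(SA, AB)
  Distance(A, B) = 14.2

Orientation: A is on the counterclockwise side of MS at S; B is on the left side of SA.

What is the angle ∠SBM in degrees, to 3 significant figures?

98.3°

M is at the origin; MS runs at -56.3° with length 30.1, so S = 30.1·(cos -56.3°, sin -56.3°) = (16.7, -25.0). ∠MSA = 54.7°, so SA runs at -56.3° + (180° − 54.7°) = 69.0° from the x-axis; with |SA| = 22.1, A = S + 22.1·(cos 69.0°, sin 69.0°) = (24.6, -4.41). The perpendicularity gives AB at right angles to SA; with |AB| = 14.2 on the left of SA, B = A + 14.2·(-0.934, 0.358) = (11.4, 0.679). Then cos ∠SBM = BS·BM / (|BS||BM|), giving 98.3°.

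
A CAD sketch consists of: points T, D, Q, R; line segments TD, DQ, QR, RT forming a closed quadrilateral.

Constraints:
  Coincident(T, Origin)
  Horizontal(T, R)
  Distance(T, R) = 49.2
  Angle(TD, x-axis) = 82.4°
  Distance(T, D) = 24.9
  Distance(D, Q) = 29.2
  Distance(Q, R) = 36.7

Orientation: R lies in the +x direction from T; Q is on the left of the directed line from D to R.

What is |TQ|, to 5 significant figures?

45.030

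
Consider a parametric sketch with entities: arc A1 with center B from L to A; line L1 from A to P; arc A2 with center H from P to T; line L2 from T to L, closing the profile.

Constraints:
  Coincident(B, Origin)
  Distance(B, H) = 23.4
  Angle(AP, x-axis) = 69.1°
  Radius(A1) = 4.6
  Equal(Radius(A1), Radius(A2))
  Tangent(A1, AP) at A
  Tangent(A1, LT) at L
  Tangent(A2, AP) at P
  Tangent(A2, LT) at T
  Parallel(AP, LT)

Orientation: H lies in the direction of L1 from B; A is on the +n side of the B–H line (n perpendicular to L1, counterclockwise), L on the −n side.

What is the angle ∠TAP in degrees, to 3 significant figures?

21.5°

The slot axis is L1's direction at 69.1°, so u = (cos 69.1°, sin 69.1°) = (0.357, 0.934) and n = (−sin 69.1°, cos 69.1°) = (-0.934, 0.357). B is at the origin and H lies 23.4 along u from B, so H = 23.4·u = (8.35, 21.9). Tangency of A1 to both parallel lines with radius 4.6 puts A and L at B ± 4.6·n: A = (-4.30, 1.64), L = (4.30, -1.64). Equal radii place P and T the same way about H: P = H + 4.6·n = (4.05, 23.5), T = H − 4.6·n = (12.6, 20.2). Then cos ∠TAP = AT·AP / (|AT||AP|), giving 21.5°.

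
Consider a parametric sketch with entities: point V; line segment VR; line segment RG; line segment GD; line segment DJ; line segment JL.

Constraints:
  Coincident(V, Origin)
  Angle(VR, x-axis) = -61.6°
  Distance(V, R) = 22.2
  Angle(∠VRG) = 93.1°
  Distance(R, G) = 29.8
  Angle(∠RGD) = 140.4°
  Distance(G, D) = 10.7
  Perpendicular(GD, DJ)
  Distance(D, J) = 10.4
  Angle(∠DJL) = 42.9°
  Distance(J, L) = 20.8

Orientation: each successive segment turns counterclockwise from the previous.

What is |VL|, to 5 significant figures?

42.151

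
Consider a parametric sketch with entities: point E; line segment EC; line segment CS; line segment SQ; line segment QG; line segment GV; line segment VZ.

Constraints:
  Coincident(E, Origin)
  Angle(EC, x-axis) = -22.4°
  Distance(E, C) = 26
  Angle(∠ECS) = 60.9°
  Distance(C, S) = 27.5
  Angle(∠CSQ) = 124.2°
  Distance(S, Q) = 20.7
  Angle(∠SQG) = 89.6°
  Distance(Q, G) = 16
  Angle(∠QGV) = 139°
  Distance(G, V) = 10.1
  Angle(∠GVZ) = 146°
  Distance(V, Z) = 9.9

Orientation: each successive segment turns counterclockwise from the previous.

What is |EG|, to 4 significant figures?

13.60

E is at the origin; EC runs at -22.4° with length 26.0, so C = (24.04, -9.908). ∠ECS = 60.9° gives CS at 96.70° from the x-axis; with |CS| = 27.5, S = (20.83, 17.40). ∠CSQ = 124.2° gives SQ at 152.5° from the x-axis; with |SQ| = 20.7, Q = (2.469, 26.96). ∠SQG = 89.6° gives QG at -117.1° from the x-axis; with |QG| = 16.0, G = (-4.820, 12.72). Then |EG| = |G − E| = 13.60.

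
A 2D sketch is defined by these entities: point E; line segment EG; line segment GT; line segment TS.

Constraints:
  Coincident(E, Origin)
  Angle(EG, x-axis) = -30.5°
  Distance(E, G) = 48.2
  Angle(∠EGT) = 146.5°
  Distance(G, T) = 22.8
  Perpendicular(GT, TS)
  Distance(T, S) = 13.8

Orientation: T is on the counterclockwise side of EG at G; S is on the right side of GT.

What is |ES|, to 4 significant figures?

74.84

E is at the origin; EG runs at -30.5° with length 48.2, so G = 48.2·(cos -30.5°, sin -30.5°) = (41.53, -24.46). ∠EGT = 146.5°, so GT runs at -30.5° + (180° − 146.5°) = 3.000° from the x-axis; with |GT| = 22.8, T = G + 22.8·(cos 3.000°, sin 3.000°) = (64.30, -23.27). GT ⟂ TS; with |TS| = 13.8 on the right of GT, S = T + 13.8·(0.05234, -0.9986) = (65.02, -37.05). Then |ES| = |S − E| = 74.84.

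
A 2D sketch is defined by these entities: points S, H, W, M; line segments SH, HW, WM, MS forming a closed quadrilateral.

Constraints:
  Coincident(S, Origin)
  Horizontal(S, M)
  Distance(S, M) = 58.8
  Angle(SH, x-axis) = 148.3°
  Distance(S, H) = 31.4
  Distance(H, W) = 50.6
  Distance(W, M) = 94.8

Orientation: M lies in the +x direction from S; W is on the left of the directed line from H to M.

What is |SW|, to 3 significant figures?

65.4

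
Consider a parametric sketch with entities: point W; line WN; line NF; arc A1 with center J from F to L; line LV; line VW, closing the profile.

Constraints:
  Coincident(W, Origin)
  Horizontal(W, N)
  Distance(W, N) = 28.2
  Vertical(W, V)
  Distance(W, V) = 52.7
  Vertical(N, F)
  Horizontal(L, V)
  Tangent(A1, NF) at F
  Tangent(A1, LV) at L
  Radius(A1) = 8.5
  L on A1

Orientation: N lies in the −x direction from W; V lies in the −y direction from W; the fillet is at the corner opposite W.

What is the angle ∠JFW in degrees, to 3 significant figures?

57.5°

W is at the origin; W and N share the same y with |WN| = 28.2 and N on the −x side, so N = (-28.2, 0.00). WV is vertical with |WV| = 52.7 and V on the −y side, so V = (0.00, -52.7). The virtual corner opposite W is at (-28.2, -52.7). Since A1 is tangent to NF there, JF ⟂ NF and the tangent condition forces JL to be normal to LV, with radius 8.5, so the center J sits 8.5 in from both sides at J = (-19.7, -44.2). That places the tangent points at F = (-28.2, -44.2) on NF and L = (-19.7, -52.7) on LV. Then cos ∠JFW = FJ·FW / (|FJ||FW|), giving 57.5°.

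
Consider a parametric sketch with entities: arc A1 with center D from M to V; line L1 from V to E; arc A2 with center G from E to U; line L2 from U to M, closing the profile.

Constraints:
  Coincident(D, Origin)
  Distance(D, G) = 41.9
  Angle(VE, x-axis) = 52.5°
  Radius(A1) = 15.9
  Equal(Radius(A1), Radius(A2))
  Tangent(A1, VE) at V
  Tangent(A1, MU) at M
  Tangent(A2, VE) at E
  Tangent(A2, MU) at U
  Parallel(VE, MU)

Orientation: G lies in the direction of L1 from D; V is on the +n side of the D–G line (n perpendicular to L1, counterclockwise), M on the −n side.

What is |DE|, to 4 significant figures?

44.82

The slot axis is L1's direction at 52.5°, so u = (cos 52.5°, sin 52.5°) = (0.6088, 0.7934) and n = (−sin 52.5°, cos 52.5°) = (-0.7934, 0.6088). D is at the origin and G lies 41.9 along u from D, so G = 41.9·u = (25.51, 33.24). Tangency of A1 to both parallel lines with radius 15.9 puts V and M at D ± 15.9·n: V = (-12.61, 9.679), M = (12.61, -9.679). Equal radii place E and U the same way about G: E = G + 15.9·n = (12.89, 42.92), U = G − 15.9·n = (38.12, 23.56). Then |DE| = |E − D| = 44.82.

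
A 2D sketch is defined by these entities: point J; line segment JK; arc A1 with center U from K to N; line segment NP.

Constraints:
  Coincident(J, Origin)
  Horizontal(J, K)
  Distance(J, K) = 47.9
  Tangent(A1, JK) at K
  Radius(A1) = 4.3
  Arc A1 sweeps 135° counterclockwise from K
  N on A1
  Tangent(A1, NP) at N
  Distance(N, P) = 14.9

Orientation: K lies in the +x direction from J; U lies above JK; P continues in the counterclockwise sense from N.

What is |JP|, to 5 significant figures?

44.183

J is at the origin; JK is horizontal with |JK| = 47.9 and K on the +x side, so K = (47.900, 0.0000). Since A1 is tangent to JK there, UK ⟂ JK, so U = K + (0, 4.3) = (47.900, 4.3000). On A1, K sits at bearing -90° from U; a 135° counterclockwise sweep puts N at bearing 45°, so N = U + 4.3·(cos 45°, sin 45°) = (50.941, 7.3406). The tangent condition forces UN to be normal to NP, so NP runs along (−sin 45°, cos 45°); with |NP| = 14.9, P = (40.405, 17.876). Then |JP| = |P − J| = 44.183.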